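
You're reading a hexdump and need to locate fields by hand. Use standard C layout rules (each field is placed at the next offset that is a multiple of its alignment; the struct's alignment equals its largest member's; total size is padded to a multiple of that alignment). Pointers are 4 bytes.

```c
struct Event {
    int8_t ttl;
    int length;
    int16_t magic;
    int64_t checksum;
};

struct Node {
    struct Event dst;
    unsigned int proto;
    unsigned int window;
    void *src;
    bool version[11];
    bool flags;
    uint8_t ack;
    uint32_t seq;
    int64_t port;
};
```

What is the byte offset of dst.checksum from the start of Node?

16

Event: @0: ttl [1B, align 1] → 1; +3 pad (align 4); @4: length [4B, align 4] → 8; @8: magic [2B, align 2] → 10; +6 pad (align 8); @16: checksum [8B, align 8] → 24; size 24, align 8
@0: dst [24B, align 8] → 24
within Event: checksum at 16
0 + 16 = 16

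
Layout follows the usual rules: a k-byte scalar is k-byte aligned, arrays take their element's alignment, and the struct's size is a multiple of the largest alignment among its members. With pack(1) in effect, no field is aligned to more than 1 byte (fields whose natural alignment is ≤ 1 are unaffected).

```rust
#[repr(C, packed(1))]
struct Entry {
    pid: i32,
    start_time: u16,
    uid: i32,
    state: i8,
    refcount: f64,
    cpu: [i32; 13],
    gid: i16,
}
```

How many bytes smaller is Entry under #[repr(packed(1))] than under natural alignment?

7

natural layout:
  @0: pid [4B, align 4] → 4
  @4: start_time [2B, align 2] → 6
  +2 pad (align 4)
  @8: uid [4B, align 4] → 12
  @12: state [1B, align 1] → 13
  +3 pad (align 8)
  @16: refcount [8B, align 8] → 24
  @24: cpu [52B, align 4] → 76
  @76: gid [2B, align 2] → 78
  +2 tail pad (align 8)
  size 80, align 8
packed(1) layout:
  @0: pid [4B, align 1] → 4
  @4: start_time [2B, align 1] → 6
  @6: uid [4B, align 1] → 10
  @10: state [1B, align 1] → 11
  @11: refcount [8B, align 1] → 19
  @19: cpu [52B, align 1] → 71
  @71: gid [2B, align 1] → 73
  size 73, align 1
80 − 73 = 7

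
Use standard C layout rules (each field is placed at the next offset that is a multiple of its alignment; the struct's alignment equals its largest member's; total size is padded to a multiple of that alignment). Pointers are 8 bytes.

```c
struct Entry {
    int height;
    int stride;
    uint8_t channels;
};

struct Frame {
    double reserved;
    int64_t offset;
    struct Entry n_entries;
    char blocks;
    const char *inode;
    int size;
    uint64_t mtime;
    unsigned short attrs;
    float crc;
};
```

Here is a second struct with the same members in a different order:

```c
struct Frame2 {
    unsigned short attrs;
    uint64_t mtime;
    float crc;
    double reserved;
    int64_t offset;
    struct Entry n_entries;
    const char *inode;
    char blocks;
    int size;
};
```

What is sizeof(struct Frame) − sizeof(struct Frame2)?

Entry: @0: height [4B, align 4] → 4; @4: stride [4B, align 4] → 8; @8: channels [1B, align 1] → 9; +3 tail pad (align 4); size 12, align 4
@0: reserved [8B, align 8] → 8
@8: offset [8B, align 8] → 16
@16: n_entries [12B, align 4] → 28
@28: blocks [1B, align 1] → 29
+3 pad (align 8)
@32: inode [8B, align 8] → 40
@40: size [4B, align 4] → 44
+4 pad (align 8)
@48: mtime [8B, align 8] → 56
@56: attrs [2B, align 2] → 58
+2 pad (align 4)
@60: crc [4B, align 4] → 64
size 64, align 8
— Frame2 —
@0: attrs [2B, align 2] → 2
+6 pad (align 8)
@8: mtime [8B, align 8] → 16
@16: crc [4B, align 4] → 20
+4 pad (align 8)
@24: reserved [8B, align 8] → 32
@32: offset [8B, align 8] → 40
@40: n_entries [12B, align 4] → 52
+4 pad (align 8)
@56: inode [8B, align 8] → 64
@64: blocks [1B, align 1] → 65
+3 pad (align 4)
@68: size [4B, align 4] → 72
size 72, align 8
64 − 72 = -8

-8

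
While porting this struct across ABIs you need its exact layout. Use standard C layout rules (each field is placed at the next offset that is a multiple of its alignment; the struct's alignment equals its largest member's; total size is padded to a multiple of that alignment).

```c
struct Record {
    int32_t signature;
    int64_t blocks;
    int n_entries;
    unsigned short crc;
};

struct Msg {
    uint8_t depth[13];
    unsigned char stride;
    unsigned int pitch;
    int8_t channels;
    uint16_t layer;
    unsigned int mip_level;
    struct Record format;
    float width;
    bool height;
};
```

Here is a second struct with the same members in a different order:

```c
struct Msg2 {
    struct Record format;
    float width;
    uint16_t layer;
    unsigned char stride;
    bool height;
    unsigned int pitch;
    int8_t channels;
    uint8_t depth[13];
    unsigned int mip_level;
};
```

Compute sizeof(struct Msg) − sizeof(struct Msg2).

Record: signature at 0 (size 4, align 4) → ends 4; pad 4 to align 8 for blocks; blocks at 8 (size 8, align 8) → ends 16; n_entries at 16 (size 4, align 4) → ends 20; crc at 20 (size 2, align 2) → ends 22; tail pad 2 to reach multiple of 8; total 24 bytes, alignment 8
depth at 0 (size 13, align 1) → ends 13
stride at 13 (size 1, align 1) → ends 14
pad 2 to align 4 for pitch
pitch at 16 (size 4, align 4) → ends 20
channels at 20 (size 1, align 1) → ends 21
pad 1 to align 2 for layer
layer at 22 (size 2, align 2) → ends 24
mip_level at 24 (size 4, align 4) → ends 28
pad 4 to align 8 for format
format at 32 (size 24, align 8) → ends 56
width at 56 (size 4, align 4) → ends 60
height at 60 (size 1, align 1) → ends 61
tail pad 3 to reach multiple of 8
total 64 bytes, alignment 8
— Msg2 —
format at 0 (size 24, align 8) → ends 24
width at 24 (size 4, align 4) → ends 28
layer at 28 (size 2, align 2) → ends 30
stride at 30 (size 1, align 1) → ends 31
height at 31 (size 1, align 1) → ends 32
pitch at 32 (size 4, align 4) → ends 36
channels at 36 (size 1, align 1) → ends 37
depth at 37 (size 13, align 1) → ends 50
pad 2 to align 4 for mip_level
mip_level at 52 (size 4, align 4) → ends 56
total 56 bytes, alignment 8
64 − 56 = 8

8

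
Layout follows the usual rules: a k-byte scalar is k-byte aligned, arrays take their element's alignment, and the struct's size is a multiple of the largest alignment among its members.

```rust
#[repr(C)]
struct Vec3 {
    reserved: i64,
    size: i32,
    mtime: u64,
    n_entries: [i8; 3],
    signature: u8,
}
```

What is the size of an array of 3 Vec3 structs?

96

0..8  reserved  (8B, 8-aligned)
8..12  size  (4B, 4-aligned)
12..16  -- padding (4B)
16..24  mtime  (8B, 8-aligned)
24..27  n_entries  (3B, 1-aligned)
27..28  signature  (1B, 1-aligned)
28..32  -- tail padding (4B)
sizeof = 32, alignof = 8
array of 3: 3 × 32 = 96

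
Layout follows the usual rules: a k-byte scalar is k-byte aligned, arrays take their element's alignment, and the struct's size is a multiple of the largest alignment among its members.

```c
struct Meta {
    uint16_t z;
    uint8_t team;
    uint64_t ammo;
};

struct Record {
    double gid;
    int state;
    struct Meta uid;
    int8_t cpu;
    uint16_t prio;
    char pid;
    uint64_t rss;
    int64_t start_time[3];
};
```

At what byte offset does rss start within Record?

Meta: z at 0 (size 2, align 2) → ends 2; team at 2 (size 1, align 1) → ends 3; pad 5 to align 8 for ammo; ammo at 8 (size 8, align 8) → ends 16; total 16 bytes, alignment 8
gid at 0 (size 8, align 8) → ends 8
state at 8 (size 4, align 4) → ends 12
pad 4 to align 8 for uid
uid at 16 (size 16, align 8) → ends 32
cpu at 32 (size 1, align 1) → ends 33
pad 1 to align 2 for prio
prio at 34 (size 2, align 2) → ends 36
pid at 36 (size 1, align 1) → ends 37
pad 3 to align 8 for rss
rss at 40 (size 8, align 8) → ends 48

40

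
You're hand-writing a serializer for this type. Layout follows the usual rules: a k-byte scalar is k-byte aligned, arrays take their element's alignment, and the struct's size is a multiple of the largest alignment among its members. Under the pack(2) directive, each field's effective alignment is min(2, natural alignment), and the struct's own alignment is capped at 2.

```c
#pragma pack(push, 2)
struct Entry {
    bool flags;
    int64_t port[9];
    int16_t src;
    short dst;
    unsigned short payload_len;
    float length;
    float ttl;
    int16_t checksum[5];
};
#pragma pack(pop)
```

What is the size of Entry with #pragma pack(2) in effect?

98

@0: flags [1B, align 1] → 1
+1 pad (align 2)
@2: port [72B, align 2] → 74
@74: src [2B, align 2] → 76
@76: dst [2B, align 2] → 78
@78: payload_len [2B, align 2] → 80
@80: length [4B, align 2] → 84
@84: ttl [4B, align 2] → 88
@88: checksum [10B, align 2] → 98
size 98, align 2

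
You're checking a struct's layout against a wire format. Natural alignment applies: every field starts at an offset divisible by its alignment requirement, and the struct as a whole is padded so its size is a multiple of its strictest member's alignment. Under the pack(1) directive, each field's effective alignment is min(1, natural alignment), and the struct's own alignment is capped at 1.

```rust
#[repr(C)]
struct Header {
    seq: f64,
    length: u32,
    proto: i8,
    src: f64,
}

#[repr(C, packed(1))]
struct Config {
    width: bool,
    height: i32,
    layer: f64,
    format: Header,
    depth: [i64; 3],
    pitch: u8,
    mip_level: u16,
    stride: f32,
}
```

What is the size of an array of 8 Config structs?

544

Header: seq at 0 (size 8, align 8) → ends 8; length at 8 (size 4, align 4) → ends 12; proto at 12 (size 1, align 1) → ends 13; pad 3 to align 8 for src; src at 16 (size 8, align 8) → ends 24; total 24 bytes, alignment 8
width at 0 (size 1, align 1) → ends 1
height at 1 (size 4, align 1) → ends 5
layer at 5 (size 8, align 1) → ends 13
format at 13 (size 24, align 1) → ends 37
depth at 37 (size 24, align 1) → ends 61
pitch at 61 (size 1, align 1) → ends 62
mip_level at 62 (size 2, align 1) → ends 64
stride at 64 (size 4, align 1) → ends 68
total 68 bytes, alignment 1
array of 8: 8 × 68 = 544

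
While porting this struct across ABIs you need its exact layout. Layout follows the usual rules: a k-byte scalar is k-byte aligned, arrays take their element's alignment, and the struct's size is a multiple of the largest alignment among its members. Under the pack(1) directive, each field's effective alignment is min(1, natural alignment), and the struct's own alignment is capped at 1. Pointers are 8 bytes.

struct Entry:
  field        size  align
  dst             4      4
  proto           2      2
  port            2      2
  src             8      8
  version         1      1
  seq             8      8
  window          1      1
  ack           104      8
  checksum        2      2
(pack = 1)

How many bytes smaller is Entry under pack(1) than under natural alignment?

natural layout:
  dst at 0 (size 4, align 4) → ends 4
  proto at 4 (size 2, align 2) → ends 6
  port at 6 (size 2, align 2) → ends 8
  src at 8 (size 8, align 8) → ends 16
  version at 16 (size 1, align 1) → ends 17
  pad 7 to align 8 for seq
  seq at 24 (size 8, align 8) → ends 32
  window at 32 (size 1, align 1) → ends 33
  pad 7 to align 8 for ack
  ack at 40 (size 104, align 8) → ends 144
  checksum at 144 (size 2, align 2) → ends 146
  tail pad 6 to reach multiple of 8
  total 152 bytes, alignment 8
packed(1) layout:
  dst at 0 (size 4, align 1) → ends 4
  proto at 4 (size 2, align 1) → ends 6
  port at 6 (size 2, align 1) → ends 8
  src at 8 (size 8, align 1) → ends 16
  version at 16 (size 1, align 1) → ends 17
  seq at 17 (size 8, align 1) → ends 25
  window at 25 (size 1, align 1) → ends 26
  ack at 26 (size 104, align 1) → ends 130
  checksum at 130 (size 2, align 1) → ends 132
  total 132 bytes, alignment 1
152 − 132 = 20

20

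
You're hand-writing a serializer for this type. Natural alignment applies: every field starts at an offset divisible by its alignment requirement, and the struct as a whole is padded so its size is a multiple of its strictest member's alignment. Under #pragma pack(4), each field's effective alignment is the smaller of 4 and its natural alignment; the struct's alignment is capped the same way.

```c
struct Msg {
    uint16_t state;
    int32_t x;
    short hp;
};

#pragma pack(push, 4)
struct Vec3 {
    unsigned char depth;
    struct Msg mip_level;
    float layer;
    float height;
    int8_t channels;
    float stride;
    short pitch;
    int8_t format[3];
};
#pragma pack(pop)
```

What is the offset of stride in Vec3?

Msg: 0..2  state  (2B, 2-aligned); 2..4  -- padding (2B); 4..8  x  (4B, 4-aligned); 8..10  hp  (2B, 2-aligned); 10..12  -- tail padding (2B); sizeof = 12, alignof = 4
0..1  depth  (1B, 1-aligned)
1..4  -- padding (3B)
4..16  mip_level  (12B, 4-aligned)
16..20  layer  (4B, 4-aligned)
20..24  height  (4B, 4-aligned)
24..25  channels  (1B, 1-aligned)
25..28  -- padding (3B)
28..32  stride  (4B, 4-aligned)

28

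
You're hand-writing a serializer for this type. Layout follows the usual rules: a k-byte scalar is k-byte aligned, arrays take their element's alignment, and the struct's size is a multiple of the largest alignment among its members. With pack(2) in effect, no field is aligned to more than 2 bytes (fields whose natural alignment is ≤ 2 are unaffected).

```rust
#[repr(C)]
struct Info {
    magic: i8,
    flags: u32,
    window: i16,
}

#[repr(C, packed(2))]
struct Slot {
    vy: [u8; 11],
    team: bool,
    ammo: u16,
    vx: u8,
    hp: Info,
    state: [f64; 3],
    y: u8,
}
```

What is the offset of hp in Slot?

16

Info: magic at 0 (size 1, align 1) → ends 1; pad 3 to align 4 for flags; flags at 4 (size 4, align 4) → ends 8; window at 8 (size 2, align 2) → ends 10; tail pad 2 to reach multiple of 4; total 12 bytes, alignment 4
vy at 0 (size 11, align 1) → ends 11
team at 11 (size 1, align 1) → ends 12
ammo at 12 (size 2, align 2) → ends 14
vx at 14 (size 1, align 1) → ends 15
pad 1 to align 2 for hp
hp at 16 (size 12, align 2) → ends 28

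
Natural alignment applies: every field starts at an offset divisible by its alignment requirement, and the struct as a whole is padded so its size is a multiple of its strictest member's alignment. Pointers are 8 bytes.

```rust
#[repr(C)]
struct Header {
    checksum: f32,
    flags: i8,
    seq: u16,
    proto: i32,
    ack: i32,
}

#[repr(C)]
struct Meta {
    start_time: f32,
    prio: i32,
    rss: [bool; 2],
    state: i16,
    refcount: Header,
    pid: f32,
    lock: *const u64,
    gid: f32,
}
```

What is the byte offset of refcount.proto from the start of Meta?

Header: checksum at 0 (size 4, align 4) → ends 4; flags at 4 (size 1, align 1) → ends 5; pad 1 to align 2 for seq; seq at 6 (size 2, align 2) → ends 8; proto at 8 (size 4, align 4) → ends 12; ack at 12 (size 4, align 4) → ends 16; total 16 bytes, alignment 4
start_time at 0 (size 4, align 4) → ends 4
prio at 4 (size 4, align 4) → ends 8
rss at 8 (size 2, align 1) → ends 10
state at 10 (size 2, align 2) → ends 12
refcount at 12 (size 16, align 4) → ends 28
within Header: proto at 8
12 + 8 = 20

20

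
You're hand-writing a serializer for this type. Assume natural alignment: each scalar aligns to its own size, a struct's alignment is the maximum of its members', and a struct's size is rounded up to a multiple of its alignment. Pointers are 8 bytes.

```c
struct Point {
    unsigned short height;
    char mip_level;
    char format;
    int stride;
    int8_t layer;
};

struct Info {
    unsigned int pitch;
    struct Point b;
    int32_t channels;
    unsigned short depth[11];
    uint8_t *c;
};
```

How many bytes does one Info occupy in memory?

56

Point: 0..2  height  (2B, 2-aligned); 2..3  mip_level  (1B, 1-aligned); 3..4  format  (1B, 1-aligned); 4..8  stride  (4B, 4-aligned); 8..9  layer  (1B, 1-aligned); 9..12  -- tail padding (3B); sizeof = 12, alignof = 4
0..4  pitch  (4B, 4-aligned)
4..16  b  (12B, 4-aligned)
16..20  channels  (4B, 4-aligned)
20..42  depth  (22B, 2-aligned)
42..48  -- padding (6B)
48..56  c  (8B, 8-aligned)
sizeof = 56, alignof = 8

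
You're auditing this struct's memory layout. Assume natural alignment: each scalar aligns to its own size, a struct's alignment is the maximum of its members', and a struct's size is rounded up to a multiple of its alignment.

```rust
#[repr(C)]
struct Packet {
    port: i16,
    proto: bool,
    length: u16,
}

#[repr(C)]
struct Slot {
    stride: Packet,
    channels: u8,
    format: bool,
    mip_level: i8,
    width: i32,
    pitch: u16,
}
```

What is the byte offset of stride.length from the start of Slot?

Packet: @0: port [2B, align 2] → 2; @2: proto [1B, align 1] → 3; +1 pad (align 2); @4: length [2B, align 2] → 6; size 6, align 2
@0: stride [6B, align 2] → 6
within Packet: length at 4
0 + 4 = 4

4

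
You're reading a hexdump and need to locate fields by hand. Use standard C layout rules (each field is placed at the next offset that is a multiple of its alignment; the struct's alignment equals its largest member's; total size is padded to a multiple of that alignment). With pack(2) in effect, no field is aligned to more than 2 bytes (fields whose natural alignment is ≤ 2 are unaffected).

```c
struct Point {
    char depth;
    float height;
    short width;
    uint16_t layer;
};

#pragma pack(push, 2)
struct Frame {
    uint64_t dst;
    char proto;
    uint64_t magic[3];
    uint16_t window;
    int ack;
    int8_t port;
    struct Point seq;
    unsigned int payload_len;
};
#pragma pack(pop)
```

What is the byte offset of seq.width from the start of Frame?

50

Point: depth at 0 (size 1, align 1) → ends 1; pad 3 to align 4 for height; height at 4 (size 4, align 4) → ends 8; width at 8 (size 2, align 2) → ends 10; layer at 10 (size 2, align 2) → ends 12; total 12 bytes, alignment 4
dst at 0 (size 8, align 2) → ends 8
proto at 8 (size 1, align 1) → ends 9
pad 1 to align 2 for magic
magic at 10 (size 24, align 2) → ends 34
window at 34 (size 2, align 2) → ends 36
ack at 36 (size 4, align 2) → ends 40
port at 40 (size 1, align 1) → ends 41
pad 1 to align 2 for seq
seq at 42 (size 12, align 2) → ends 54
within Point: width at 8
42 + 8 = 50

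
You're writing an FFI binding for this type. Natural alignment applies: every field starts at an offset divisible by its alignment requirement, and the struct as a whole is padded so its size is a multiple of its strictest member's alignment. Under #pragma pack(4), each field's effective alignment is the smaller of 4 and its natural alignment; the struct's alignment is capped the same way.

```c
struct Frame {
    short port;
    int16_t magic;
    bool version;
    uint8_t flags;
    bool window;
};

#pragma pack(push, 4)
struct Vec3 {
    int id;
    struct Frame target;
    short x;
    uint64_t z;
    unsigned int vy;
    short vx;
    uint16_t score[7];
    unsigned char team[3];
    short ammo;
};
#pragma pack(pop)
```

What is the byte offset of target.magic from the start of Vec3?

6

Frame: port at 0 (size 2, align 2) → ends 2; magic at 2 (size 2, align 2) → ends 4; version at 4 (size 1, align 1) → ends 5; flags at 5 (size 1, align 1) → ends 6; window at 6 (size 1, align 1) → ends 7; tail pad 1 to reach multiple of 2; total 8 bytes, alignment 2
id at 0 (size 4, align 4) → ends 4
target at 4 (size 8, align 2) → ends 12
within Frame: magic at 2
4 + 2 = 6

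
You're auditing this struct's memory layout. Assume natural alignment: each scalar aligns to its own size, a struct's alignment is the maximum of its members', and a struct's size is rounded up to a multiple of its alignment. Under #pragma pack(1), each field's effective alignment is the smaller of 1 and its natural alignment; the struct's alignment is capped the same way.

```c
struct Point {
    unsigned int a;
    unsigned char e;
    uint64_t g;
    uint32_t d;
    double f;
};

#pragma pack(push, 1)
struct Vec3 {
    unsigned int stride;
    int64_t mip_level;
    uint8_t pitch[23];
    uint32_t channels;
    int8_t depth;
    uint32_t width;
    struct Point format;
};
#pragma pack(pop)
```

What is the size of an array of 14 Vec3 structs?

Point: a at 0 (size 4, align 4) → ends 4; e at 4 (size 1, align 1) → ends 5; pad 3 to align 8 for g; g at 8 (size 8, align 8) → ends 16; d at 16 (size 4, align 4) → ends 20; pad 4 to align 8 for f; f at 24 (size 8, align 8) → ends 32; total 32 bytes, alignment 8
stride at 0 (size 4, align 1) → ends 4
mip_level at 4 (size 8, align 1) → ends 12
pitch at 12 (size 23, align 1) → ends 35
channels at 35 (size 4, align 1) → ends 39
depth at 39 (size 1, align 1) → ends 40
width at 40 (size 4, align 1) → ends 44
format at 44 (size 32, align 1) → ends 76
total 76 bytes, alignment 1
array of 14: 14 × 76 = 1064

1064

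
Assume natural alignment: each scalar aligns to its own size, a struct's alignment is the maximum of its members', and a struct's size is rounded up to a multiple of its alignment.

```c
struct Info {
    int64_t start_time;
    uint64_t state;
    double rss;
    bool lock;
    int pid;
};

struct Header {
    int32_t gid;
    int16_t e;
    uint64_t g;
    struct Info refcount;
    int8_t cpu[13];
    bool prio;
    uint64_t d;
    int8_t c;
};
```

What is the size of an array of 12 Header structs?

Info: 0..8  start_time  (8B, 8-aligned); 8..16  state  (8B, 8-aligned); 16..24  rss  (8B, 8-aligned); 24..25  lock  (1B, 1-aligned); 25..28  -- padding (3B); 28..32  pid  (4B, 4-aligned); sizeof = 32, alignof = 8
0..4  gid  (4B, 4-aligned)
4..6  e  (2B, 2-aligned)
6..8  -- padding (2B)
8..16  g  (8B, 8-aligned)
16..48  refcount  (32B, 8-aligned)
48..61  cpu  (13B, 1-aligned)
61..62  prio  (1B, 1-aligned)
62..64  -- padding (2B)
64..72  d  (8B, 8-aligned)
72..73  c  (1B, 1-aligned)
73..80  -- tail padding (7B)
sizeof = 80, alignof = 8
array of 12: 12 × 80 = 960

960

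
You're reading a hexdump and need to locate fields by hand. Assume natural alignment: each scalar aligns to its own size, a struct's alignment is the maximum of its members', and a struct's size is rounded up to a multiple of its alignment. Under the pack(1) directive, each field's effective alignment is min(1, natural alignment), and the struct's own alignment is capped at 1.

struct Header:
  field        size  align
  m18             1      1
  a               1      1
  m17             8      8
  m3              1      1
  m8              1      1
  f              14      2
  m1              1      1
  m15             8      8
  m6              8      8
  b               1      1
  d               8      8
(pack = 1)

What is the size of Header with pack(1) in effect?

m18 at 0 (size 1, align 1) → ends 1
a at 1 (size 1, align 1) → ends 2
m17 at 2 (size 8, align 1) → ends 10
m3 at 10 (size 1, align 1) → ends 11
m8 at 11 (size 1, align 1) → ends 12
f at 12 (size 14, align 1) → ends 26
m1 at 26 (size 1, align 1) → ends 27
m15 at 27 (size 8, align 1) → ends 35
m6 at 35 (size 8, align 1) → ends 43
b at 43 (size 1, align 1) → ends 44
d at 44 (size 8, align 1) → ends 52
total 52 bytes, alignment 1

52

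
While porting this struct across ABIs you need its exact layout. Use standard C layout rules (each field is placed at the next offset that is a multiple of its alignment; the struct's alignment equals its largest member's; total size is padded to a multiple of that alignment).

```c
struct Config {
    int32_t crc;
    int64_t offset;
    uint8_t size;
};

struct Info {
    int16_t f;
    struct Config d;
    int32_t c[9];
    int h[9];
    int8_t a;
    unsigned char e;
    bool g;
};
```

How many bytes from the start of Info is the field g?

106

Config: crc at 0 (size 4, align 4) → ends 4; pad 4 to align 8 for offset; offset at 8 (size 8, align 8) → ends 16; size at 16 (size 1, align 1) → ends 17; tail pad 7 to reach multiple of 8; total 24 bytes, alignment 8
f at 0 (size 2, align 2) → ends 2
pad 6 to align 8 for d
d at 8 (size 24, align 8) → ends 32
c at 32 (size 36, align 4) → ends 68
h at 68 (size 36, align 4) → ends 104
a at 104 (size 1, align 1) → ends 105
e at 105 (size 1, align 1) → ends 106
g at 106 (size 1, align 1) → ends 107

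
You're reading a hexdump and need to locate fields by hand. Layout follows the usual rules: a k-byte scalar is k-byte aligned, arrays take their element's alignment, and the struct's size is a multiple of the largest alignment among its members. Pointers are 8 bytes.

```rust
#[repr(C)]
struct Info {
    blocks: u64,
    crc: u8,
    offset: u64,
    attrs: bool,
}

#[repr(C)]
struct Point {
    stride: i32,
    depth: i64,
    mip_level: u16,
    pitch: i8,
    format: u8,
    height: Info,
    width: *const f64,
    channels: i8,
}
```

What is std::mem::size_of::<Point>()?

72

Info: 0..8  blocks  (8B, 8-aligned); 8..9  crc  (1B, 1-aligned); 9..16  -- padding (7B); 16..24  offset  (8B, 8-aligned); 24..25  attrs  (1B, 1-aligned); 25..32  -- tail padding (7B); sizeof = 32, alignof = 8
0..4  stride  (4B, 4-aligned)
4..8  -- padding (4B)
8..16  depth  (8B, 8-aligned)
16..18  mip_level  (2B, 2-aligned)
18..19  pitch  (1B, 1-aligned)
19..20  format  (1B, 1-aligned)
20..24  -- padding (4B)
24..56  height  (32B, 8-aligned)
56..64  width  (8B, 8-aligned)
64..65  channels  (1B, 1-aligned)
65..72  -- tail padding (7B)
sizeof = 72, alignof = 8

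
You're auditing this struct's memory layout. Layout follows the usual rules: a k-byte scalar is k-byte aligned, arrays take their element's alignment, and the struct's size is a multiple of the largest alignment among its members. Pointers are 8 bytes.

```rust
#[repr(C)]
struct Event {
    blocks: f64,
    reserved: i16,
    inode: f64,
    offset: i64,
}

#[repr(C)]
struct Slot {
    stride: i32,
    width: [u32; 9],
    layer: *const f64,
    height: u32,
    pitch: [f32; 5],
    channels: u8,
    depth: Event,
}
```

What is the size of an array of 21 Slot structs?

2352

Event: 0..8  blocks  (8B, 8-aligned); 8..10  reserved  (2B, 2-aligned); 10..16  -- padding (6B); 16..24  inode  (8B, 8-aligned); 24..32  offset  (8B, 8-aligned); sizeof = 32, alignof = 8
0..4  stride  (4B, 4-aligned)
4..40  width  (36B, 4-aligned)
40..48  layer  (8B, 8-aligned)
48..52  height  (4B, 4-aligned)
52..72  pitch  (20B, 4-aligned)
72..73  channels  (1B, 1-aligned)
73..80  -- padding (7B)
80..112  depth  (32B, 8-aligned)
sizeof = 112, alignof = 8
array of 21: 21 × 112 = 2352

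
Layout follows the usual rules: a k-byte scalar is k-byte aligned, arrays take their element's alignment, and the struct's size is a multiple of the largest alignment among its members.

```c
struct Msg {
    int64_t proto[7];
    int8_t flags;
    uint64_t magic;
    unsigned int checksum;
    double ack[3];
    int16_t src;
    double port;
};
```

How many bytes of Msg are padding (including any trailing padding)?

17

@0: proto [56B, align 8] → 56
@56: flags [1B, align 1] → 57
+7 pad (align 8)
@64: magic [8B, align 8] → 72
@72: checksum [4B, align 4] → 76
+4 pad (align 8)
@80: ack [24B, align 8] → 104
@104: src [2B, align 2] → 106
+6 pad (align 8)
@112: port [8B, align 8] → 120
size 120, align 8
data bytes 103, size 120 → padding 17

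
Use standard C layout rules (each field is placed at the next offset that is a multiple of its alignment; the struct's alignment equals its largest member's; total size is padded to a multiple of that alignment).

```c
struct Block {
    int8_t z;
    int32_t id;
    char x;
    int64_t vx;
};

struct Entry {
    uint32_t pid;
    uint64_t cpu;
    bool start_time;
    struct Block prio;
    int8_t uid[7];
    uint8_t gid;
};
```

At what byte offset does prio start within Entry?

Block: @0: z [1B, align 1] → 1; +3 pad (align 4); @4: id [4B, align 4] → 8; @8: x [1B, align 1] → 9; +7 pad (align 8); @16: vx [8B, align 8] → 24; size 24, align 8
@0: pid [4B, align 4] → 4
+4 pad (align 8)
@8: cpu [8B, align 8] → 16
@16: start_time [1B, align 1] → 17
+7 pad (align 8)
@24: prio [24B, align 8] → 48

24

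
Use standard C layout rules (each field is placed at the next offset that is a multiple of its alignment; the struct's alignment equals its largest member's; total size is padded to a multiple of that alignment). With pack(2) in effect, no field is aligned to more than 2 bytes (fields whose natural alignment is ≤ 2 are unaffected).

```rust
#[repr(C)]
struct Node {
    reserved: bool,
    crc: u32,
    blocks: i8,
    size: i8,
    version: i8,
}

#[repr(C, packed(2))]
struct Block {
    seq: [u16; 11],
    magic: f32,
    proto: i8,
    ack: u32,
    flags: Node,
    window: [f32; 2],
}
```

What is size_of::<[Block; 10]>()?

Node: @0: reserved [1B, align 1] → 1; +3 pad (align 4); @4: crc [4B, align 4] → 8; @8: blocks [1B, align 1] → 9; @9: size [1B, align 1] → 10; @10: version [1B, align 1] → 11; +1 tail pad (align 4); size 12, align 4
@0: seq [22B, align 2] → 22
@22: magic [4B, align 2] → 26
@26: proto [1B, align 1] → 27
+1 pad (align 2)
@28: ack [4B, align 2] → 32
@32: flags [12B, align 2] → 44
@44: window [8B, align 2] → 52
size 52, align 2
array of 10: 10 × 52 = 520

520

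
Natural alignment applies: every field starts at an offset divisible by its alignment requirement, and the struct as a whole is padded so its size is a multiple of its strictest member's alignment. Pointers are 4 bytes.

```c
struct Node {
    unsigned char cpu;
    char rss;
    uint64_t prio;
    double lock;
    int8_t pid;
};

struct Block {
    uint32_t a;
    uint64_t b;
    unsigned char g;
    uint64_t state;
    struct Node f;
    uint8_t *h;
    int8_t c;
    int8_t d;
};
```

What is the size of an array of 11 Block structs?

Node: cpu at 0 (size 1, align 1) → ends 1; rss at 1 (size 1, align 1) → ends 2; pad 6 to align 8 for prio; prio at 8 (size 8, align 8) → ends 16; lock at 16 (size 8, align 8) → ends 24; pid at 24 (size 1, align 1) → ends 25; tail pad 7 to reach multiple of 8; total 32 bytes, alignment 8
a at 0 (size 4, align 4) → ends 4
pad 4 to align 8 for b
b at 8 (size 8, align 8) → ends 16
g at 16 (size 1, align 1) → ends 17
pad 7 to align 8 for state
state at 24 (size 8, align 8) → ends 32
f at 32 (size 32, align 8) → ends 64
h at 64 (size 4, align 4) → ends 68
c at 68 (size 1, align 1) → ends 69
d at 69 (size 1, align 1) → ends 70
tail pad 2 to reach multiple of 8
total 72 bytes, alignment 8
array of 11: 11 × 72 = 792

792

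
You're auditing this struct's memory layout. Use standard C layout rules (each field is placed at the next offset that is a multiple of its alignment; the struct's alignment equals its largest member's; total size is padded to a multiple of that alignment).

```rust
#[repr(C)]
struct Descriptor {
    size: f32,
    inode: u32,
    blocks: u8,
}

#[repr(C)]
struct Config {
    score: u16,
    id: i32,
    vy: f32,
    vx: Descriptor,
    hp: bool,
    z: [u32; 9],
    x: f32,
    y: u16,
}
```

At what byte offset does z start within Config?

Descriptor: 0..4  size  (4B, 4-aligned); 4..8  inode  (4B, 4-aligned); 8..9  blocks  (1B, 1-aligned); 9..12  -- tail padding (3B); sizeof = 12, alignof = 4
0..2  score  (2B, 2-aligned)
2..4  -- padding (2B)
4..8  id  (4B, 4-aligned)
8..12  vy  (4B, 4-aligned)
12..24  vx  (12B, 4-aligned)
24..25  hp  (1B, 1-aligned)
25..28  -- padding (3B)
28..64  z  (36B, 4-aligned)

28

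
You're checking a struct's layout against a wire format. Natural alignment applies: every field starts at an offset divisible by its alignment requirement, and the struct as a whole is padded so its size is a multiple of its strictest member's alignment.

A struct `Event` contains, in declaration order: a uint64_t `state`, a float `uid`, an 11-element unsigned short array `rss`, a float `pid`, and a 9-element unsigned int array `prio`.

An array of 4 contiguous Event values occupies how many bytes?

@0: state [8B, align 8] → 8
@8: uid [4B, align 4] → 12
@12: rss [22B, align 2] → 34
+2 pad (align 4)
@36: pid [4B, align 4] → 40
@40: prio [36B, align 4] → 76
+4 tail pad (align 8)
size 80, align 8
array of 4: 4 × 80 = 320

320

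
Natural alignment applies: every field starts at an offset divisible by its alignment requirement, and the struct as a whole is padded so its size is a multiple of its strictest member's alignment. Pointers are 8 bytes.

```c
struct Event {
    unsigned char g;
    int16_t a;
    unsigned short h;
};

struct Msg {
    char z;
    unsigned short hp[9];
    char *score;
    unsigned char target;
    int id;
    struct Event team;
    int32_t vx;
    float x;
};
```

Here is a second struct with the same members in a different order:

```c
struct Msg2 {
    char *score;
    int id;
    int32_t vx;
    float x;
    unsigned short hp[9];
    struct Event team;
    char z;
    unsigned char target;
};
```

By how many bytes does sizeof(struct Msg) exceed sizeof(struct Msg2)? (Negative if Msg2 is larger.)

8

Event: g at 0 (size 1, align 1) → ends 1; pad 1 to align 2 for a; a at 2 (size 2, align 2) → ends 4; h at 4 (size 2, align 2) → ends 6; total 6 bytes, alignment 2
z at 0 (size 1, align 1) → ends 1
pad 1 to align 2 for hp
hp at 2 (size 18, align 2) → ends 20
pad 4 to align 8 for score
score at 24 (size 8, align 8) → ends 32
target at 32 (size 1, align 1) → ends 33
pad 3 to align 4 for id
id at 36 (size 4, align 4) → ends 40
team at 40 (size 6, align 2) → ends 46
pad 2 to align 4 for vx
vx at 48 (size 4, align 4) → ends 52
x at 52 (size 4, align 4) → ends 56
total 56 bytes, alignment 8
— Msg2 —
score at 0 (size 8, align 8) → ends 8
id at 8 (size 4, align 4) → ends 12
vx at 12 (size 4, align 4) → ends 16
x at 16 (size 4, align 4) → ends 20
hp at 20 (size 18, align 2) → ends 38
team at 38 (size 6, align 2) → ends 44
z at 44 (size 1, align 1) → ends 45
target at 45 (size 1, align 1) → ends 46
tail pad 2 to reach multiple of 8
total 48 bytes, alignment 8
56 − 48 = 8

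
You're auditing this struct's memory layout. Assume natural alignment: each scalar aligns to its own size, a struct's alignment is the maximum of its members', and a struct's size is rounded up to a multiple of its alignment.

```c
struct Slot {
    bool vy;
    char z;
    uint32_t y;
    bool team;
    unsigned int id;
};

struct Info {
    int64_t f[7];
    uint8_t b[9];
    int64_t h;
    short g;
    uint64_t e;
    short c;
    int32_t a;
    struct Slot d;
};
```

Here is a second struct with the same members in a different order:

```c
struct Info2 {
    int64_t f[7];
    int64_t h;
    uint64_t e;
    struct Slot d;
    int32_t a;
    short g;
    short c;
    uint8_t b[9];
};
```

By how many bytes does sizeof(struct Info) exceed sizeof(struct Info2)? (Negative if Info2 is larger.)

8

Slot: @0: vy [1B, align 1] → 1; @1: z [1B, align 1] → 2; +2 pad (align 4); @4: y [4B, align 4] → 8; @8: team [1B, align 1] → 9; +3 pad (align 4); @12: id [4B, align 4] → 16; size 16, align 4
@0: f [56B, align 8] → 56
@56: b [9B, align 1] → 65
+7 pad (align 8)
@72: h [8B, align 8] → 80
@80: g [2B, align 2] → 82
+6 pad (align 8)
@88: e [8B, align 8] → 96
@96: c [2B, align 2] → 98
+2 pad (align 4)
@100: a [4B, align 4] → 104
@104: d [16B, align 4] → 120
size 120, align 8
— Info2 —
@0: f [56B, align 8] → 56
@56: h [8B, align 8] → 64
@64: e [8B, align 8] → 72
@72: d [16B, align 4] → 88
@88: a [4B, align 4] → 92
@92: g [2B, align 2] → 94
@94: c [2B, align 2] → 96
@96: b [9B, align 1] → 105
+7 tail pad (align 8)
size 112, align 8
120 − 112 = 8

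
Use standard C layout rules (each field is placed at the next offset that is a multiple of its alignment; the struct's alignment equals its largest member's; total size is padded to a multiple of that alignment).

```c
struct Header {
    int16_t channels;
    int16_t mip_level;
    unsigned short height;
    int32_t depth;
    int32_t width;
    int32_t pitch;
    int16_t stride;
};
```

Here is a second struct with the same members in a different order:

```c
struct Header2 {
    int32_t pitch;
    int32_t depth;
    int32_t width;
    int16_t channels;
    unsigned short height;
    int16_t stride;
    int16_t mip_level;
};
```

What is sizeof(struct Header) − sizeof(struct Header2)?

@0: channels [2B, align 2] → 2
@2: mip_level [2B, align 2] → 4
@4: height [2B, align 2] → 6
+2 pad (align 4)
@8: depth [4B, align 4] → 12
@12: width [4B, align 4] → 16
@16: pitch [4B, align 4] → 20
@20: stride [2B, align 2] → 22
+2 tail pad (align 4)
size 24, align 4
— Header2 —
@0: pitch [4B, align 4] → 4
@4: depth [4B, align 4] → 8
@8: width [4B, align 4] → 12
@12: channels [2B, align 2] → 14
@14: height [2B, align 2] → 16
@16: stride [2B, align 2] → 18
@18: mip_level [2B, align 2] → 20
size 20, align 4
24 − 20 = 4

4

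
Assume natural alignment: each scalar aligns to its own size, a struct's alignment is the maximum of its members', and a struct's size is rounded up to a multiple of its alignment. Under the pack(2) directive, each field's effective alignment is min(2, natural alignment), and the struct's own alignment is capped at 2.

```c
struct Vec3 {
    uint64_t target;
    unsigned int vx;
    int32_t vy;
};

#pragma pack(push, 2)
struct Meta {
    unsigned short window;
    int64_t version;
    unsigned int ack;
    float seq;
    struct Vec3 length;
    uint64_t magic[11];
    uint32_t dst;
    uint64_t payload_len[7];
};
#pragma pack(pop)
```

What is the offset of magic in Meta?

34

Vec3: 0..8  target  (8B, 8-aligned); 8..12  vx  (4B, 4-aligned); 12..16  vy  (4B, 4-aligned); sizeof = 16, alignof = 8
0..2  window  (2B, 2-aligned)
2..10  version  (8B, 2-aligned)
10..14  ack  (4B, 2-aligned)
14..18  seq  (4B, 2-aligned)
18..34  length  (16B, 2-aligned)
34..122  magic  (88B, 2-aligned)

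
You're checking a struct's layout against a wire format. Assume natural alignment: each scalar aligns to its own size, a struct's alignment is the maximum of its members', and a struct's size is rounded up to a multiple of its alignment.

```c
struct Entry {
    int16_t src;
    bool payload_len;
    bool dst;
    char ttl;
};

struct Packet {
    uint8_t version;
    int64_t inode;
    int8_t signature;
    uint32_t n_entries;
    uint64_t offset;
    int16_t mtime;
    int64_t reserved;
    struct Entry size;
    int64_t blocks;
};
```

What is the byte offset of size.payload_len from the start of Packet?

Entry: src at 0 (size 2, align 2) → ends 2; payload_len at 2 (size 1, align 1) → ends 3; dst at 3 (size 1, align 1) → ends 4; ttl at 4 (size 1, align 1) → ends 5; tail pad 1 to reach multiple of 2; total 6 bytes, alignment 2
version at 0 (size 1, align 1) → ends 1
pad 7 to align 8 for inode
inode at 8 (size 8, align 8) → ends 16
signature at 16 (size 1, align 1) → ends 17
pad 3 to align 4 for n_entries
n_entries at 20 (size 4, align 4) → ends 24
offset at 24 (size 8, align 8) → ends 32
mtime at 32 (size 2, align 2) → ends 34
pad 6 to align 8 for reserved
reserved at 40 (size 8, align 8) → ends 48
size at 48 (size 6, align 2) → ends 54
within Entry: payload_len at 2
48 + 2 = 50

50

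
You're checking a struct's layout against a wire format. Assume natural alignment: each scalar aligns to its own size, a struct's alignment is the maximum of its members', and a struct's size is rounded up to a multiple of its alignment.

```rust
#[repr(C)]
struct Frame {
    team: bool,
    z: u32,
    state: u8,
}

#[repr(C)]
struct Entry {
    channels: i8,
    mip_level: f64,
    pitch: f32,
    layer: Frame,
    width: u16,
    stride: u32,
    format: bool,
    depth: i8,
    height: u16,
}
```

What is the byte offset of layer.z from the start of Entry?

24

Frame: team at 0 (size 1, align 1) → ends 1; pad 3 to align 4 for z; z at 4 (size 4, align 4) → ends 8; state at 8 (size 1, align 1) → ends 9; tail pad 3 to reach multiple of 4; total 12 bytes, alignment 4
channels at 0 (size 1, align 1) → ends 1
pad 7 to align 8 for mip_level
mip_level at 8 (size 8, align 8) → ends 16
pitch at 16 (size 4, align 4) → ends 20
layer at 20 (size 12, align 4) → ends 32
within Frame: z at 4
20 + 4 = 24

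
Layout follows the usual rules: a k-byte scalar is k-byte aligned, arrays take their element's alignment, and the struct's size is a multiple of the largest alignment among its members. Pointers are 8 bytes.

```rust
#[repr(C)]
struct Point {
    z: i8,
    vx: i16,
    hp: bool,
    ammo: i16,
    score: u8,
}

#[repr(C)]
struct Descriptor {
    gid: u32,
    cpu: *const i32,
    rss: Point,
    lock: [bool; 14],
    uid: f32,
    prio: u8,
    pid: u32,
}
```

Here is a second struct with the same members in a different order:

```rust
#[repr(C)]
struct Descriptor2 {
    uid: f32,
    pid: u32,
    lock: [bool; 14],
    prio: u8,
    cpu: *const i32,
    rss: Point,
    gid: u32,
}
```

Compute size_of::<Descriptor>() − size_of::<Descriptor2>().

8

Point: @0: z [1B, align 1] → 1; +1 pad (align 2); @2: vx [2B, align 2] → 4; @4: hp [1B, align 1] → 5; +1 pad (align 2); @6: ammo [2B, align 2] → 8; @8: score [1B, align 1] → 9; +1 tail pad (align 2); size 10, align 2
@0: gid [4B, align 4] → 4
+4 pad (align 8)
@8: cpu [8B, align 8] → 16
@16: rss [10B, align 2] → 26
@26: lock [14B, align 1] → 40
@40: uid [4B, align 4] → 44
@44: prio [1B, align 1] → 45
+3 pad (align 4)
@48: pid [4B, align 4] → 52
+4 tail pad (align 8)
size 56, align 8
— Descriptor2 —
@0: uid [4B, align 4] → 4
@4: pid [4B, align 4] → 8
@8: lock [14B, align 1] → 22
@22: prio [1B, align 1] → 23
+1 pad (align 8)
@24: cpu [8B, align 8] → 32
@32: rss [10B, align 2] → 42
+2 pad (align 4)
@44: gid [4B, align 4] → 48
size 48, align 8
56 − 48 = 8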